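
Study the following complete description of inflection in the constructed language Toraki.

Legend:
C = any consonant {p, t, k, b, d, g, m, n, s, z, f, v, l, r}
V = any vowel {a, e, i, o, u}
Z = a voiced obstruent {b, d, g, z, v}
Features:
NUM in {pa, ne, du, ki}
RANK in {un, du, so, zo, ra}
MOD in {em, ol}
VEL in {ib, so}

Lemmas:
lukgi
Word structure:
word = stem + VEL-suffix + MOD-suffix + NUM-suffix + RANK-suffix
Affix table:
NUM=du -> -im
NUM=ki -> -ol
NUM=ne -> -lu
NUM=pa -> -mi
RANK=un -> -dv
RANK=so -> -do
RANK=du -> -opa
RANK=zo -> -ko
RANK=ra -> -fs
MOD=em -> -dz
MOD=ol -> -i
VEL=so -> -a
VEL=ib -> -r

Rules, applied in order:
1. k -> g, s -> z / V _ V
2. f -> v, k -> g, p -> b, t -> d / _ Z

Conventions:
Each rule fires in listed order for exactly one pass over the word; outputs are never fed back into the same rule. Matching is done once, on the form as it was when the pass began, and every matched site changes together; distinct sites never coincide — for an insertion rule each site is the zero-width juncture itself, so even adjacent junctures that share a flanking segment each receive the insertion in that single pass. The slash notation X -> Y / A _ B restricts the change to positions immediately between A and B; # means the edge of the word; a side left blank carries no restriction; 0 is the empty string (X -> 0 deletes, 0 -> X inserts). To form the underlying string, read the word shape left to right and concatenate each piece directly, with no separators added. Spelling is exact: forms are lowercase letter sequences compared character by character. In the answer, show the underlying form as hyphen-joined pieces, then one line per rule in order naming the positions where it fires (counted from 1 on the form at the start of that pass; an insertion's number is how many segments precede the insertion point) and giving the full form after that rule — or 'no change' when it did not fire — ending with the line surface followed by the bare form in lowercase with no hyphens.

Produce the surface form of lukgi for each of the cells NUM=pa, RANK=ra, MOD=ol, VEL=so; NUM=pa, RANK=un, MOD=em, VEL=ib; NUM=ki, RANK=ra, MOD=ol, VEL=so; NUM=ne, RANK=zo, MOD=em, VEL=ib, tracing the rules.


cell NUM=pa, RANK=ra, MOD=ol, VEL=so:
underlying: lukgi-a-i-mi-fs
1. k -> g, s -> z / V _ V: no change
2. f -> v, k -> g, p -> b, t -> d / _ Z: fires at position(s) 3: luggiaimifs
surface: luggiaimifs

cell NUM=pa, RANK=un, MOD=em, VEL=ib:
underlying: lukgi-r-dz-mi-dv
1. k -> g, s -> z / V _ V: no change
2. f -> v, k -> g, p -> b, t -> d / _ Z: fires at position(s) 3: luggirdzmidv
surface: luggirdzmidv

cell NUM=ki, RANK=ra, MOD=ol, VEL=so:
underlying: lukgi-a-i-ol-fs
1. k -> g, s -> z / V _ V: no change
2. f -> v, k -> g, p -> b, t -> d / _ Z: fires at position(s) 3: luggiaiolfs
surface: luggiaiolfs

cell NUM=ne, RANK=zo, MOD=em, VEL=ib:
underlying: lukgi-r-dz-lu-ko
1. k -> g, s -> z / V _ V: fires at position(s) 11: lukgirdzlugo
2. f -> v, k -> g, p -> b, t -> d / _ Z: fires at position(s) 3: luggirdzlugo
surface: luggirdzlugo


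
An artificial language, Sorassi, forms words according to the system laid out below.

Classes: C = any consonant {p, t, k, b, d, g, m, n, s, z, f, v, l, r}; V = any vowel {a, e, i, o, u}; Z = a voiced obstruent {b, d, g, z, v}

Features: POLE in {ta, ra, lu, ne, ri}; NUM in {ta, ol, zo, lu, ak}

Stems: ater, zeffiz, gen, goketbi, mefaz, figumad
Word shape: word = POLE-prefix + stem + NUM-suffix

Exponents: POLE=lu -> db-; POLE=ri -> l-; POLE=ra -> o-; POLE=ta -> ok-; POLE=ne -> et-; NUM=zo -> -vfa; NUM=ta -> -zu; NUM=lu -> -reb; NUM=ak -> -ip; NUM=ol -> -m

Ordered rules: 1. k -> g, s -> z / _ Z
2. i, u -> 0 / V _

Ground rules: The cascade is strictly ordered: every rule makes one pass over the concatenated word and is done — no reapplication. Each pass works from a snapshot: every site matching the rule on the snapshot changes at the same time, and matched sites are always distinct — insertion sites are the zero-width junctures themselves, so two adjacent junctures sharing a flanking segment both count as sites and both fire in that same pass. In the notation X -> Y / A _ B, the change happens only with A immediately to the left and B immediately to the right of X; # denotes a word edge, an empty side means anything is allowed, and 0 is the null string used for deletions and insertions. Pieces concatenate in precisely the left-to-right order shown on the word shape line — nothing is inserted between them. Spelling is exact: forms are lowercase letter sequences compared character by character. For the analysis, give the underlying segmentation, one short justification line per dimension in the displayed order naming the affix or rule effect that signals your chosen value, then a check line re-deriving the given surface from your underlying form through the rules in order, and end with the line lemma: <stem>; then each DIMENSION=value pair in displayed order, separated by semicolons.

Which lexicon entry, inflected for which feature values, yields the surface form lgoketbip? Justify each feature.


underlying: l-goketbi-ip
POLE=ri - signalled by the affix l-
NUM=ak - signalled by the affix -ip
check: lgoketbiip -> lgoketbiip -> lgoketbip
lemma: goketbi; POLE=ri; NUM=ak


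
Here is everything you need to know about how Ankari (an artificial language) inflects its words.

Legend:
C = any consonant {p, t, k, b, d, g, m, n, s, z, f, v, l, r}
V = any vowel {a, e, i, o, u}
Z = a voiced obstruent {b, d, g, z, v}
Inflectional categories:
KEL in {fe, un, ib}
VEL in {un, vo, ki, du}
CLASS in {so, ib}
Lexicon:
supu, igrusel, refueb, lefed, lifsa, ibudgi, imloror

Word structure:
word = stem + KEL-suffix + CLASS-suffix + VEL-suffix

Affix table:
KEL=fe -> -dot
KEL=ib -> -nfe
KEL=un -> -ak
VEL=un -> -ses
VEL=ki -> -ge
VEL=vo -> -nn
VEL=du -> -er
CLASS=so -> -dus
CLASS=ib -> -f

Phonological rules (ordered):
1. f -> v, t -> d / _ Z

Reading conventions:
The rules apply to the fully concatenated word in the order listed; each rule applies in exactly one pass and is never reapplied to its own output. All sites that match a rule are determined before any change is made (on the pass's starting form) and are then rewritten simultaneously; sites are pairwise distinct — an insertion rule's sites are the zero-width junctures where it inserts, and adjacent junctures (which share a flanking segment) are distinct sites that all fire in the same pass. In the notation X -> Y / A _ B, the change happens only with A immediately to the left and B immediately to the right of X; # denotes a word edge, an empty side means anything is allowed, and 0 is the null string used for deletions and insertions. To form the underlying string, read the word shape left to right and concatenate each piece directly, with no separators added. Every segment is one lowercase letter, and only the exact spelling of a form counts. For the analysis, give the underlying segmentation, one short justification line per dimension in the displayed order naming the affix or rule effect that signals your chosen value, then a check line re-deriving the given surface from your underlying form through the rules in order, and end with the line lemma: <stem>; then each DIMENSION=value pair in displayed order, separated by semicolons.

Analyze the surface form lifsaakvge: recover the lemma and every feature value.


underlying: lifsa-ak-f-ge
KEL=un - signalled by the affix -ak
VEL=ki - signalled by the affix -ge
CLASS=ib - signalled by the affix -f
check: lifsaakfge -> lifsaakvge
lemma: lifsa; KEL=un; VEL=ki; CLASS=ib


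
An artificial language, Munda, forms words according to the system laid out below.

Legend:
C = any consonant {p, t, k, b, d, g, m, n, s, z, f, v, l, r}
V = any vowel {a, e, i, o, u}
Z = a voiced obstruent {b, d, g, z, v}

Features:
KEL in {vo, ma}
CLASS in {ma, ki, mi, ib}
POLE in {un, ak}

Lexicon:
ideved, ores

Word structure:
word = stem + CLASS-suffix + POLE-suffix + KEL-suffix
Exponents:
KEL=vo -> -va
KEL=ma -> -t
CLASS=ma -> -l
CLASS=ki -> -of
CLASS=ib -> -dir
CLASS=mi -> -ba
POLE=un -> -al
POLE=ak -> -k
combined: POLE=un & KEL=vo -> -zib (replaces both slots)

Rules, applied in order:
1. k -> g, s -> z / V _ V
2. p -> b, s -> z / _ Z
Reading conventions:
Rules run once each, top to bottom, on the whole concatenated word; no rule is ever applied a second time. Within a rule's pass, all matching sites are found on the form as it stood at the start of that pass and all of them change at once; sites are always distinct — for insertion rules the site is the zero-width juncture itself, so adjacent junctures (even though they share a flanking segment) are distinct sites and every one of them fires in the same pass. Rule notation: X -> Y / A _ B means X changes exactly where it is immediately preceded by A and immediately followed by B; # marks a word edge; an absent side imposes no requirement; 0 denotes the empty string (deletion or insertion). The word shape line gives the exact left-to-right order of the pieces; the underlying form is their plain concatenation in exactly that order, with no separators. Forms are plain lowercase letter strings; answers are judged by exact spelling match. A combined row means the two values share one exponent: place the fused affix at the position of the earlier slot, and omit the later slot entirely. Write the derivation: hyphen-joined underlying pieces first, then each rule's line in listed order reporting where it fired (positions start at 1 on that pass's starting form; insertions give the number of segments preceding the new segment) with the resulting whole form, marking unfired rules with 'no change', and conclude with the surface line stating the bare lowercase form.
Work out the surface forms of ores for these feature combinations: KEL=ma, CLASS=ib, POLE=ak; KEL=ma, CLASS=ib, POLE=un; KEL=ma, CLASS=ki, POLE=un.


cell KEL=ma, CLASS=ib, POLE=ak:
underlying: ores-dir-k-t
1. k -> g, s -> z / V _ V: no change
2. p -> b, s -> z / _ Z: fires at position(s) 4: orezdirkt
surface: orezdirkt

cell KEL=ma, CLASS=ib, POLE=un:
underlying: ores-dir-al-t
1. k -> g, s -> z / V _ V: no change
2. p -> b, s -> z / _ Z: fires at position(s) 4: orezdiralt
surface: orezdiralt

cell KEL=ma, CLASS=ki, POLE=un:
underlying: ores-of-al-t
1. k -> g, s -> z / V _ V: fires at position(s) 4: orezofalt
2. p -> b, s -> z / _ Z: no change
surface: orezofalt


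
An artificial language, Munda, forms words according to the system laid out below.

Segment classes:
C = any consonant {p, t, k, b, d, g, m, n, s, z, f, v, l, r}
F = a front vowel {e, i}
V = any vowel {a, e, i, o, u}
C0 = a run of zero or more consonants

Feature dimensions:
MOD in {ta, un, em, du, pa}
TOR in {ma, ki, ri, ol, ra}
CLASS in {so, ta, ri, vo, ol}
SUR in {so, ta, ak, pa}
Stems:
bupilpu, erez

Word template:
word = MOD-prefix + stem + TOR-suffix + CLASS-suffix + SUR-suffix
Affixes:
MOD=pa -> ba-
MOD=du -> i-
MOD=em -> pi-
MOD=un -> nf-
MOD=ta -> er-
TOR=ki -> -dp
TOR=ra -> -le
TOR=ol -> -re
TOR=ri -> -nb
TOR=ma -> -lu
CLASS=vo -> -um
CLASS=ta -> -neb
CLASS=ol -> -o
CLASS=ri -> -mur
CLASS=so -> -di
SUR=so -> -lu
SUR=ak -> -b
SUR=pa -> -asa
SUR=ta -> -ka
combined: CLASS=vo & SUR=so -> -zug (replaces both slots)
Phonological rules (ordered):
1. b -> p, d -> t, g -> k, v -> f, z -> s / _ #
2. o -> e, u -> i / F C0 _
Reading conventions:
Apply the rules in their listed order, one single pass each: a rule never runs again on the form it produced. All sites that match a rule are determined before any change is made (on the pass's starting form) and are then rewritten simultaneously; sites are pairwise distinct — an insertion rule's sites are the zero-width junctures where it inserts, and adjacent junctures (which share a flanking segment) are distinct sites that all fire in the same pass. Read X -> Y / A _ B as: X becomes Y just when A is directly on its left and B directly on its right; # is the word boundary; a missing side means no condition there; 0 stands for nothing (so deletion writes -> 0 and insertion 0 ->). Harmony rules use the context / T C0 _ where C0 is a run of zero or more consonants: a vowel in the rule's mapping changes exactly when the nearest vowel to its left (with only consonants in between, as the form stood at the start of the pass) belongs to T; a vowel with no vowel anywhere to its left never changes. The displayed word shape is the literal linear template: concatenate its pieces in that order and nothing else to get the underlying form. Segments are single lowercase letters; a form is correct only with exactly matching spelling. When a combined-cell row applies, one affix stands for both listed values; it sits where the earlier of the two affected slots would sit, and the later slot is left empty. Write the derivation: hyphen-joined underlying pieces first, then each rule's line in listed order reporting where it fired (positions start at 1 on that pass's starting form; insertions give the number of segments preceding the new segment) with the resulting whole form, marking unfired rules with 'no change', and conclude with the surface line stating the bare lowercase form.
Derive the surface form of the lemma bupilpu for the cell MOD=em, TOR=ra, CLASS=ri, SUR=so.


underlying: pi-bupilpu-le-mur-lu
1. b -> p, d -> t, g -> k, v -> f, z -> s / _ #: no change
2. o -> e, u -> i / F C0 _: fires at position(s) 4, 9, 13: pibipilpilemirlu
surface: pibipilpilemirlu


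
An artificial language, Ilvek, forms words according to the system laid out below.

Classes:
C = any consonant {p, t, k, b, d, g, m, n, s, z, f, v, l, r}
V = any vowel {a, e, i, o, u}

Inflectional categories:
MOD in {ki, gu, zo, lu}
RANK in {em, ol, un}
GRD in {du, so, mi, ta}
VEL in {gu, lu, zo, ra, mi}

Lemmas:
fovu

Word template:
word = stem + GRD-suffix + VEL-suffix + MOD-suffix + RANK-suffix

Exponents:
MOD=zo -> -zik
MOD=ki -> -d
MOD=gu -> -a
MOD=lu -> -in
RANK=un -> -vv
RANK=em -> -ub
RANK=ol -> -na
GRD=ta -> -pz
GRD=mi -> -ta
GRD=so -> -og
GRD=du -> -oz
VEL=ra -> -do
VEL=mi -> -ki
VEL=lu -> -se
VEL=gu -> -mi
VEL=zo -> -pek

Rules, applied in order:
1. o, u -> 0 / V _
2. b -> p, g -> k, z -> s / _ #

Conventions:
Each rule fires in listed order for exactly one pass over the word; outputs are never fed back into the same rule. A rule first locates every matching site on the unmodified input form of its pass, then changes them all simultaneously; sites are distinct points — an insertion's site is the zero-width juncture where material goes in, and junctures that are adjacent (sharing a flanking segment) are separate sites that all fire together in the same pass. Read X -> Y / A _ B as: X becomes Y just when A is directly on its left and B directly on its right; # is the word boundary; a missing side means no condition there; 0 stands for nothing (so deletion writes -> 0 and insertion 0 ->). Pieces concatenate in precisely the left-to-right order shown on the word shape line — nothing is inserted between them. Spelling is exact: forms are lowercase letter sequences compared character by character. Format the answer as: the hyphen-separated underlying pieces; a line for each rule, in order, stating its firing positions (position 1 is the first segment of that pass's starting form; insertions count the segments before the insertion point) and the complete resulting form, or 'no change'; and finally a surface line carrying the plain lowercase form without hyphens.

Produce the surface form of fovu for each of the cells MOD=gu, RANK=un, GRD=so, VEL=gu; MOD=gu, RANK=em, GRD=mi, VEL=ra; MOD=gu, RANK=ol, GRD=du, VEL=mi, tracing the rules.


cell MOD=gu, RANK=un, GRD=so, VEL=gu:
underlying: fovu-og-mi-a-vv
1. o, u -> 0 / V _: fires at position(s) 5: fovugmiavv
2. b -> p, g -> k, z -> s / _ #: no change
surface: fovugmiavv

cell MOD=gu, RANK=em, GRD=mi, VEL=ra:
underlying: fovu-ta-do-a-ub
1. o, u -> 0 / V _: fires at position(s) 10: fovutadoab
2. b -> p, g -> k, z -> s / _ #: fires at position(s) 10: fovutadoap
surface: fovutadoap

cell MOD=gu, RANK=ol, GRD=du, VEL=mi:
underlying: fovu-oz-ki-a-na
1. o, u -> 0 / V _: fires at position(s) 5: fovuzkiana
2. b -> p, g -> k, z -> s / _ #: no change
surface: fovuzkiana


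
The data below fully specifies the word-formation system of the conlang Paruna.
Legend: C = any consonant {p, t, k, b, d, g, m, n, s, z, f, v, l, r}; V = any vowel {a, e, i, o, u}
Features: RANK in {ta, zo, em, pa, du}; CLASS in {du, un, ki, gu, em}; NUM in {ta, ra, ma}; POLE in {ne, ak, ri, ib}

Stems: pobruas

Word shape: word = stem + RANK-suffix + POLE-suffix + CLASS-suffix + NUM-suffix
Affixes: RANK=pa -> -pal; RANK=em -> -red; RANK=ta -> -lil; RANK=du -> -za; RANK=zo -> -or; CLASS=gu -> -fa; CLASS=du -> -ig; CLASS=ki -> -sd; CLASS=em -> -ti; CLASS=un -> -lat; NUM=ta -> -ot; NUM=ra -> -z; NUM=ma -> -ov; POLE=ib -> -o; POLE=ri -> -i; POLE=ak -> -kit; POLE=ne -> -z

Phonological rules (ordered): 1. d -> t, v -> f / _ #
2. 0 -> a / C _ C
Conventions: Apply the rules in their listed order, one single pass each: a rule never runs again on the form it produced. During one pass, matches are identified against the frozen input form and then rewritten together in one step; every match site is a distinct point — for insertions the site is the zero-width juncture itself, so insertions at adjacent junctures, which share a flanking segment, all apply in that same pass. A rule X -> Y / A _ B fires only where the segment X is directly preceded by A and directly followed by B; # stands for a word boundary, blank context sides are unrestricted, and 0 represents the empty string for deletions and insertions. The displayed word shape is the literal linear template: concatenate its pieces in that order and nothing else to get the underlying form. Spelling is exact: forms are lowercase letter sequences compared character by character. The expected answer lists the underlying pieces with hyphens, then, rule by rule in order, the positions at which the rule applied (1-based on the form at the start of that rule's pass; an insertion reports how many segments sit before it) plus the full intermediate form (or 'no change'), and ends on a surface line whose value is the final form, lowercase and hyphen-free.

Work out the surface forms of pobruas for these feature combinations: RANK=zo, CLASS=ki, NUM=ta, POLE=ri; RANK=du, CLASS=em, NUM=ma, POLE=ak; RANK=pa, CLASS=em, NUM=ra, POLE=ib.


cell RANK=zo, CLASS=ki, NUM=ta, POLE=ri:
underlying: pobruas-or-i-sd-ot
1. d -> t, v -> f / _ #: no change
2. 0 -> a / C _ C: inserts after position(s) 3, 11: pobaruasorisadot
surface: pobaruasorisadot

cell RANK=du, CLASS=em, NUM=ma, POLE=ak:
underlying: pobruas-za-kit-ti-ov
1. d -> t, v -> f / _ #: fires at position(s) 16: pobruaszakittiof
2. 0 -> a / C _ C: inserts after position(s) 3, 7, 12: pobaruasazakitatiof
surface: pobaruasazakitatiof

cell RANK=pa, CLASS=em, NUM=ra, POLE=ib:
underlying: pobruas-pal-o-ti-z
1. d -> t, v -> f / _ #: no change
2. 0 -> a / C _ C: inserts after position(s) 3, 7: pobaruasapalotiz
surface: pobaruasapalotiz


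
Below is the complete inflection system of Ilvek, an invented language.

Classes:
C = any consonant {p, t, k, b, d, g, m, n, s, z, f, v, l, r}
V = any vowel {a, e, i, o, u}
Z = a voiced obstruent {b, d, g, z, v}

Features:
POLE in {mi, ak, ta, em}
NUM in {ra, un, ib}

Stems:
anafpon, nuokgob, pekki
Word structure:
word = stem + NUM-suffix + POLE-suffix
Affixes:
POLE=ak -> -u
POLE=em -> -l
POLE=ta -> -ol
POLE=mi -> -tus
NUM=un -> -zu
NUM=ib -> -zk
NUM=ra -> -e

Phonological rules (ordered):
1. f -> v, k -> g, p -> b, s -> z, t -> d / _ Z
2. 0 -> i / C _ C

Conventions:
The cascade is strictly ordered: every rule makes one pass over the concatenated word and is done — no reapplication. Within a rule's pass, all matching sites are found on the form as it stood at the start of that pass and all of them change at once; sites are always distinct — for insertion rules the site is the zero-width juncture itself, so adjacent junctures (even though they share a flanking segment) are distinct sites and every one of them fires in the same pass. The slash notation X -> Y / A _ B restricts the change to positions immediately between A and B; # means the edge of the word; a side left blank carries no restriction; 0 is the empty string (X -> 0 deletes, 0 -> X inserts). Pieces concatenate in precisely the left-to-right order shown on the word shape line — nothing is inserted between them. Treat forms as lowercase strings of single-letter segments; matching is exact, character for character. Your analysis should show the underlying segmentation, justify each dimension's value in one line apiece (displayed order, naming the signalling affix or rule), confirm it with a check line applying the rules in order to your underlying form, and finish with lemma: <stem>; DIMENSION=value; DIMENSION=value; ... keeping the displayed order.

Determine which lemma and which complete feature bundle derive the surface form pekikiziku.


underlying: pekki-zk-u
POLE=ak - signalled by the affix -u
NUM=ib - signalled by the affix -zk
check: pekkizku -> pekkizku -> pekikiziku
lemma: pekki; POLE=ak; NUM=ib


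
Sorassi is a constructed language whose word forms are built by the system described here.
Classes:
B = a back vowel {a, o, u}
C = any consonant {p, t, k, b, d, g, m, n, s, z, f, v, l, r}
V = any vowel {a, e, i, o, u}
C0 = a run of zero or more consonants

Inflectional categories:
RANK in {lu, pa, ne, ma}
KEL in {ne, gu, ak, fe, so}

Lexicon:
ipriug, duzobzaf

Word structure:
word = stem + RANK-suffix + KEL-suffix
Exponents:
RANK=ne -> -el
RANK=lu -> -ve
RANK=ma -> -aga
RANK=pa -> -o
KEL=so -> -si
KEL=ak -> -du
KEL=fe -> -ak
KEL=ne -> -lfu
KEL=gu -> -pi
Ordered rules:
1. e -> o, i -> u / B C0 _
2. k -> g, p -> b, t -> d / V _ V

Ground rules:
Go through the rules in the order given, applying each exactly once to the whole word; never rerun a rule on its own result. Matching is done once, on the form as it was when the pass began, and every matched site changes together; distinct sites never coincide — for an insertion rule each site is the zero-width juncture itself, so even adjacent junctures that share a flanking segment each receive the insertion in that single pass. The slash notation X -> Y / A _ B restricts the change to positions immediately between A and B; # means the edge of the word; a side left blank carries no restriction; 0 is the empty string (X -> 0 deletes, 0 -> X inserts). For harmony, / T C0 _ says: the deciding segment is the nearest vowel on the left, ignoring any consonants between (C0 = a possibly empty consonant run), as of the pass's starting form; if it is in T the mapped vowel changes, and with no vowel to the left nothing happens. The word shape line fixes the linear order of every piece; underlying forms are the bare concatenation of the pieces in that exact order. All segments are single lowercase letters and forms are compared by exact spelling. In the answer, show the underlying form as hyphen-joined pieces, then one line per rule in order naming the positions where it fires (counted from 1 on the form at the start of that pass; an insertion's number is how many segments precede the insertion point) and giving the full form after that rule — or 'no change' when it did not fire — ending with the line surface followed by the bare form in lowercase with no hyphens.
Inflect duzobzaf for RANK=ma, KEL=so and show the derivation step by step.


underlying: duzobzaf-aga-si
1. e -> o, i -> u / B C0 _: fires at position(s) 13: duzobzafagasu
2. k -> g, p -> b, t -> d / V _ V: no change
surface: duzobzafagasu


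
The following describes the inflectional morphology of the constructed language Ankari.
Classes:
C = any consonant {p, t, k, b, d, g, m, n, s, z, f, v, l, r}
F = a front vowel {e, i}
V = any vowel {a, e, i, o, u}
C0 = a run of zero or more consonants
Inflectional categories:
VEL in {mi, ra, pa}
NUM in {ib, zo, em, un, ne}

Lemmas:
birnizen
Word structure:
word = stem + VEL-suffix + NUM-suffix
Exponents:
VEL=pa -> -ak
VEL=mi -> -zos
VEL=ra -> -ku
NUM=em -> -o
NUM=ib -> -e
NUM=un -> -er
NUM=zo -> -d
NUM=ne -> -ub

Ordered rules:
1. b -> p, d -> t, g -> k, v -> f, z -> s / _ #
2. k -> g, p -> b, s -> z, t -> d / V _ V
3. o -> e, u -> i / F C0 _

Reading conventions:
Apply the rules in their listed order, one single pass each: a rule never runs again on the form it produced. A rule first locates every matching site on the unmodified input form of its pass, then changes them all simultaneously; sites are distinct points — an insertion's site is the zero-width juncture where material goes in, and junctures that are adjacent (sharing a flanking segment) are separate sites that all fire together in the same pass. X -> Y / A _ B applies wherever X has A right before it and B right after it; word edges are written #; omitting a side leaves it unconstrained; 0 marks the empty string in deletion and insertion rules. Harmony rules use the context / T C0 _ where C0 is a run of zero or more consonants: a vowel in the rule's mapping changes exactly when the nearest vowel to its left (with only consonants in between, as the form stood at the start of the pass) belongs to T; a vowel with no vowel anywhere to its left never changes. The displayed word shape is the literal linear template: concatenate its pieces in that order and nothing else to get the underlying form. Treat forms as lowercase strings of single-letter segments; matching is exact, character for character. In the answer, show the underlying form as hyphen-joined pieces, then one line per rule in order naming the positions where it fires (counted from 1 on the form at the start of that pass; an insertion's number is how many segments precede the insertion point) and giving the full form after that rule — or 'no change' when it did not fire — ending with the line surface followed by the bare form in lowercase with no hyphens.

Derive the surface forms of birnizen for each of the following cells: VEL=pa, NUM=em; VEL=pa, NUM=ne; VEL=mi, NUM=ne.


cell VEL=pa, NUM=em:
underlying: birnizen-ak-o
1. b -> p, d -> t, g -> k, v -> f, z -> s / _ #: no change
2. k -> g, p -> b, s -> z, t -> d / V _ V: fires at position(s) 10: birnizenago
3. o -> e, u -> i / F C0 _: no change
surface: birnizenago

cell VEL=pa, NUM=ne:
underlying: birnizen-ak-ub
1. b -> p, d -> t, g -> k, v -> f, z -> s / _ #: fires at position(s) 12: birnizenakup
2. k -> g, p -> b, s -> z, t -> d / V _ V: fires at position(s) 10: birnizenagup
3. o -> e, u -> i / F C0 _: no change
surface: birnizenagup

cell VEL=mi, NUM=ne:
underlying: birnizen-zos-ub
1. b -> p, d -> t, g -> k, v -> f, z -> s / _ #: fires at position(s) 13: birnizenzosup
2. k -> g, p -> b, s -> z, t -> d / V _ V: fires at position(s) 11: birnizenzozup
3. o -> e, u -> i / F C0 _: fires at position(s) 10: birnizenzezup
surface: birnizenzezup


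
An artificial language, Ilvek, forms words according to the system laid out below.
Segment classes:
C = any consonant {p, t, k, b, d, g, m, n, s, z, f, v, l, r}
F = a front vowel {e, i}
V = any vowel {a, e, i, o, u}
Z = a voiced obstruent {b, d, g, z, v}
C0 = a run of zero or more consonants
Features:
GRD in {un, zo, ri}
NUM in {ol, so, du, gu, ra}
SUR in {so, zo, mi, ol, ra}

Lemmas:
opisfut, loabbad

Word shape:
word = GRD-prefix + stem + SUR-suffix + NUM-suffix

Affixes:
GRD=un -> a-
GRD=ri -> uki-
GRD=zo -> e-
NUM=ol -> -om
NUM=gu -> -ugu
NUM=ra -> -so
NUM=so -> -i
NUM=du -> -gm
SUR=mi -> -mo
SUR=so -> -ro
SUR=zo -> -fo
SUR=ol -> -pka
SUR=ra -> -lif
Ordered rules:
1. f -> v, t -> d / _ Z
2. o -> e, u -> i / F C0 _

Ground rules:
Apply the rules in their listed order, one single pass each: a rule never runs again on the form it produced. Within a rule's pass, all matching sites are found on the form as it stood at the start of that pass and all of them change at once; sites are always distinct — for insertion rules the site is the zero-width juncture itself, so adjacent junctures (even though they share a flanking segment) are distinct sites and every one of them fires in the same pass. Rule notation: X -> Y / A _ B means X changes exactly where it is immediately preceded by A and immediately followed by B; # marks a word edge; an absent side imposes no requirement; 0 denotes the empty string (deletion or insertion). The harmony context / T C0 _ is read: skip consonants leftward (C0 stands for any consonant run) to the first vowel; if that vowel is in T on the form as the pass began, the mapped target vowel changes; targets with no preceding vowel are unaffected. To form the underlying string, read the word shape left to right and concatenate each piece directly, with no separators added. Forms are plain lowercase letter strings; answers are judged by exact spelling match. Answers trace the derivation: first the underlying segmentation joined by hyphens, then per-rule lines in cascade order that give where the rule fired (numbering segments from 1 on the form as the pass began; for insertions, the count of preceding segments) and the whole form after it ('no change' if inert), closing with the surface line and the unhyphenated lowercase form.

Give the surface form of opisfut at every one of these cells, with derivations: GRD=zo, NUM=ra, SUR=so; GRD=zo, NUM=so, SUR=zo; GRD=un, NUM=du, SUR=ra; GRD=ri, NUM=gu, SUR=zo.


cell GRD=zo, NUM=ra, SUR=so:
underlying: e-opisfut-ro-so
1. f -> v, t -> d / _ Z: no change
2. o -> e, u -> i / F C0 _: fires at position(s) 2, 7: eepisfitroso
surface: eepisfitroso

cell GRD=zo, NUM=so, SUR=zo:
underlying: e-opisfut-fo-i
1. f -> v, t -> d / _ Z: no change
2. o -> e, u -> i / F C0 _: fires at position(s) 2, 7: eepisfitfoi
surface: eepisfitfoi

cell GRD=un, NUM=du, SUR=ra:
underlying: a-opisfut-lif-gm
1. f -> v, t -> d / _ Z: fires at position(s) 11: aopisfutlivgm
2. o -> e, u -> i / F C0 _: fires at position(s) 7: aopisfitlivgm
surface: aopisfitlivgm

cell GRD=ri, NUM=gu, SUR=zo:
underlying: uki-opisfut-fo-ugu
1. f -> v, t -> d / _ Z: no change
2. o -> e, u -> i / F C0 _: fires at position(s) 4, 9: ukiepisfitfougu
surface: ukiepisfitfougu


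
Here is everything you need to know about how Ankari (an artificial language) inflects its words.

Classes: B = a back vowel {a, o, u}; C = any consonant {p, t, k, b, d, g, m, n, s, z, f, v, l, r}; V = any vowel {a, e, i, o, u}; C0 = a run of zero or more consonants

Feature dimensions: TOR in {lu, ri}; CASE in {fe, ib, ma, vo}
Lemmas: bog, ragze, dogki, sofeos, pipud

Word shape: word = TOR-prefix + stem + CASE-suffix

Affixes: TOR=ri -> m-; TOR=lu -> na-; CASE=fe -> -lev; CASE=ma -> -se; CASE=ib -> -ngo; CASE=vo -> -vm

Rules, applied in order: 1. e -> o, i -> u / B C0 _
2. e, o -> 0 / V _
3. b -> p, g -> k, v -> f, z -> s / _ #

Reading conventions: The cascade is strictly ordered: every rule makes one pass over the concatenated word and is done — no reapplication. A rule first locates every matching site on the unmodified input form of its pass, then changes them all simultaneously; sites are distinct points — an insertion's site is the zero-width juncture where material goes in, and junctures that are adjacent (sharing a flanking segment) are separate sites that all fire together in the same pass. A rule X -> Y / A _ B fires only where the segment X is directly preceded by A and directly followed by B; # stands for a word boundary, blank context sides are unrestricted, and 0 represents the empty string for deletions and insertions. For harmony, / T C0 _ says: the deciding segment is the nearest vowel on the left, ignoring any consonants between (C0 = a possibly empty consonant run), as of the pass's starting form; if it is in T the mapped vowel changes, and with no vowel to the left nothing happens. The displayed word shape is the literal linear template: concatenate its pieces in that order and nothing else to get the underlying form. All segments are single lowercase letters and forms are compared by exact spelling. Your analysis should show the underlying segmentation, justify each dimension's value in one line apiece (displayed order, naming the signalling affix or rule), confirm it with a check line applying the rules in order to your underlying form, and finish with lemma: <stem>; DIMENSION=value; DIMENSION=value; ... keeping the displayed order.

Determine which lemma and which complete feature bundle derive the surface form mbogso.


underlying: m-bog-se
TOR=ri - signalled by the affix m-
CASE=ma - signalled by the affix -se
check: mbogse -> mbogso -> mbogso -> mbogso
lemma: bog; TOR=ri; CASE=ma


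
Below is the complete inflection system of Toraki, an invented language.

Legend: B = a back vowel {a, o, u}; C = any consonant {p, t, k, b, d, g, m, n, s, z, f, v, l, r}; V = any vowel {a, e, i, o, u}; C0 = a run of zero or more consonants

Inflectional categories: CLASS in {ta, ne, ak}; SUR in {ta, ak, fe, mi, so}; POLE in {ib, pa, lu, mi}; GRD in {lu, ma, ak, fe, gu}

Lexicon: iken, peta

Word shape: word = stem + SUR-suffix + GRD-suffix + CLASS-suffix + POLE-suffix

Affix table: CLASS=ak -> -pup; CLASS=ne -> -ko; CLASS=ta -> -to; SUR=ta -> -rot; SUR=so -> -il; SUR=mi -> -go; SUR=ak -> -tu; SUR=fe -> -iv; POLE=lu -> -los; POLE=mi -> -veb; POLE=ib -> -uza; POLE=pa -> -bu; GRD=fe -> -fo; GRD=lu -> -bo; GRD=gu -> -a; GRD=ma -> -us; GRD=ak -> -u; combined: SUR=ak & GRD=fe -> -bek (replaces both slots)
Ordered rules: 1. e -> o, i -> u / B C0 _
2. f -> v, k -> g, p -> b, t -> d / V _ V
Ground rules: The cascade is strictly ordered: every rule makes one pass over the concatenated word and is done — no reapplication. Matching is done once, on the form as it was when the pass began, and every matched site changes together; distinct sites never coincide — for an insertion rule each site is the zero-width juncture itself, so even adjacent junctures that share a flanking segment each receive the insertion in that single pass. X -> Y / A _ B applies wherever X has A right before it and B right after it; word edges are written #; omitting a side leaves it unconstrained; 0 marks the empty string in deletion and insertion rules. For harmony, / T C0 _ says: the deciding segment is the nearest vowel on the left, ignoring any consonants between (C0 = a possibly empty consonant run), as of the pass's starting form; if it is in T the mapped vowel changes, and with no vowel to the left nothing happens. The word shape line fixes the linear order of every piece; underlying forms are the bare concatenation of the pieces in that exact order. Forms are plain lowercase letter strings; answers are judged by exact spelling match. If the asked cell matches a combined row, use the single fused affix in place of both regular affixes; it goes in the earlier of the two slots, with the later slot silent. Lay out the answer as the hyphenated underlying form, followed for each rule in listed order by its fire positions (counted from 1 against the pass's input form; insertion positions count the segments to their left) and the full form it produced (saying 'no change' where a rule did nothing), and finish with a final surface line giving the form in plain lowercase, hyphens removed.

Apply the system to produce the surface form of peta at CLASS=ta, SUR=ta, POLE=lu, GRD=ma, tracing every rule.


underlying: peta-rot-us-to-los
1. e -> o, i -> u / B C0 _: no change
2. f -> v, k -> g, p -> b, t -> d / V _ V: fires at position(s) 3, 7: pedarodustolos
surface: pedarodustolos


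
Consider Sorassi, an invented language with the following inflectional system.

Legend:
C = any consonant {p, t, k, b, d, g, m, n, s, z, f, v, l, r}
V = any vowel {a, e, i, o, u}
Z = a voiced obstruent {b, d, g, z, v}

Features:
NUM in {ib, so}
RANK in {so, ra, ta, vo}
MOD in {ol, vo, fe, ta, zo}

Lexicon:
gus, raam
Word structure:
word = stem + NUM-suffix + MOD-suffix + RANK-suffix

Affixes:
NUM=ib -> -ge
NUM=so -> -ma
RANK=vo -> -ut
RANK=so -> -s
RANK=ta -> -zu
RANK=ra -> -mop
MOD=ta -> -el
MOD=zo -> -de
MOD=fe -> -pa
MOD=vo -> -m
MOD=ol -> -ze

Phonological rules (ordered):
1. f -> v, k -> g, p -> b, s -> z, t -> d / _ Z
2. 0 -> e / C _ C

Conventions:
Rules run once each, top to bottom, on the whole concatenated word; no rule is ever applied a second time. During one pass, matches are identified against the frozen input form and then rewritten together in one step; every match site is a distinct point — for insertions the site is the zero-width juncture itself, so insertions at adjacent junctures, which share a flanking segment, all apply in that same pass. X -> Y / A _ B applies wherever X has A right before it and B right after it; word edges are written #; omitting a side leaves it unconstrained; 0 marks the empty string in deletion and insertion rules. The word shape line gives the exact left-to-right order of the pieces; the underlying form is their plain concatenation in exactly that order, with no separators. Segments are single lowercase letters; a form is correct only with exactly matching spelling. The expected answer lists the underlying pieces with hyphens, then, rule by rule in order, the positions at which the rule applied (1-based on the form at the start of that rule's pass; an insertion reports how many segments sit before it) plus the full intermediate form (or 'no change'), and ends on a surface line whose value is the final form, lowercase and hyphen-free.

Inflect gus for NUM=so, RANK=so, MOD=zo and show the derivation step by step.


underlying: gus-ma-de-s
1. f -> v, k -> g, p -> b, s -> z, t -> d / _ Z: no change
2. 0 -> e / C _ C: inserts after position(s) 3: gusemades
surface: gusemades


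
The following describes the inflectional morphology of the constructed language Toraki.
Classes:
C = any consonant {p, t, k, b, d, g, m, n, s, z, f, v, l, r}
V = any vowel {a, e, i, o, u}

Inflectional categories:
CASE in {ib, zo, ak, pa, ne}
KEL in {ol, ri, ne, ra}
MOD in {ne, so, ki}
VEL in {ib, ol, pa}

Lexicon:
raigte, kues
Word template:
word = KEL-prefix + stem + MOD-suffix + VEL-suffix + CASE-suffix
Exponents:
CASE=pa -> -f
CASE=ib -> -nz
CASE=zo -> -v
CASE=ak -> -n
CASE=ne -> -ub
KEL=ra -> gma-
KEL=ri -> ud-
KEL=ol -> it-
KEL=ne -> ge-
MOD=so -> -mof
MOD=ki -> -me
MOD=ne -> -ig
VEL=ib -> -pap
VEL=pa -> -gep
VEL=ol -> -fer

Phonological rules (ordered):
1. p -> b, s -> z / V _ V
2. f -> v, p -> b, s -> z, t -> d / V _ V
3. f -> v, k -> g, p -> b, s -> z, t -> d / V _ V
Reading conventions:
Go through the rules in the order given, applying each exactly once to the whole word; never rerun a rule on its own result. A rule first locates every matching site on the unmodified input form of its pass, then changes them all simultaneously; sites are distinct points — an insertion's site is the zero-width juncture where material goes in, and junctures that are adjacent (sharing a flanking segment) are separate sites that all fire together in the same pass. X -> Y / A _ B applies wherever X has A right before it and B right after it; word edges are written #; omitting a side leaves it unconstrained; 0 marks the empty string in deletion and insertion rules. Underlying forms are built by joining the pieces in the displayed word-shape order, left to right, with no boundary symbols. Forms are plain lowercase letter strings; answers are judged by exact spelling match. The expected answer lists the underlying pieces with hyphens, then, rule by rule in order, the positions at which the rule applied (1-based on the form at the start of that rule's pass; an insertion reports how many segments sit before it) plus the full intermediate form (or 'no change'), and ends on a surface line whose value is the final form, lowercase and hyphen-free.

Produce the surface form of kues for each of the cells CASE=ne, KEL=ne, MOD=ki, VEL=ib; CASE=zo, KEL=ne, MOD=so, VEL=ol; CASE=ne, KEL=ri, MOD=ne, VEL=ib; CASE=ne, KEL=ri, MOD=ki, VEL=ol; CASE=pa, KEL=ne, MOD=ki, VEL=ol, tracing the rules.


cell CASE=ne, KEL=ne, MOD=ki, VEL=ib:
underlying: ge-kues-me-pap-ub
1. p -> b, s -> z / V _ V: fires at position(s) 9, 11: gekuesmebabub
2. f -> v, p -> b, s -> z, t -> d / V _ V: no change
3. f -> v, k -> g, p -> b, s -> z, t -> d / V _ V: fires at position(s) 3: geguesmebabub
surface: geguesmebabub

cell CASE=zo, KEL=ne, MOD=so, VEL=ol:
underlying: ge-kues-mof-fer-v
1. p -> b, s -> z / V _ V: no change
2. f -> v, p -> b, s -> z, t -> d / V _ V: no change
3. f -> v, k -> g, p -> b, s -> z, t -> d / V _ V: fires at position(s) 3: geguesmofferv
surface: geguesmofferv

cell CASE=ne, KEL=ri, MOD=ne, VEL=ib:
underlying: ud-kues-ig-pap-ub
1. p -> b, s -> z / V _ V: fires at position(s) 6, 11: udkuezigpabub
2. f -> v, p -> b, s -> z, t -> d / V _ V: no change
3. f -> v, k -> g, p -> b, s -> z, t -> d / V _ V: no change
surface: udkuezigpabub

cell CASE=ne, KEL=ri, MOD=ki, VEL=ol:
underlying: ud-kues-me-fer-ub
1. p -> b, s -> z / V _ V: no change
2. f -> v, p -> b, s -> z, t -> d / V _ V: fires at position(s) 9: udkuesmeverub
3. f -> v, k -> g, p -> b, s -> z, t -> d / V _ V: no change
surface: udkuesmeverub

cell CASE=pa, KEL=ne, MOD=ki, VEL=ol:
underlying: ge-kues-me-fer-f
1. p -> b, s -> z / V _ V: no change
2. f -> v, p -> b, s -> z, t -> d / V _ V: fires at position(s) 9: gekuesmeverf
3. f -> v, k -> g, p -> b, s -> z, t -> d / V _ V: fires at position(s) 3: geguesmeverf
surface: geguesmeverf
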